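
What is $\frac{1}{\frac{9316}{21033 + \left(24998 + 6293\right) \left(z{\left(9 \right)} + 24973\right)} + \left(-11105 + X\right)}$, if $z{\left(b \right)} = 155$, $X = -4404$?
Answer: $- \frac{786301281}{12194746557713} \approx -6.4479 \cdot 10^{-5}$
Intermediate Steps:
$\frac{1}{\frac{9316}{21033 + \left(24998 + 6293\right) \left(z{\left(9 \right)} + 24973\right)} + \left(-11105 + X\right)} = \frac{1}{\frac{9316}{21033 + \left(24998 + 6293\right) \left(155 + 24973\right)} - 15509} = \frac{1}{\frac{9316}{21033 + 31291 \cdot 25128} - 15509} = \frac{1}{\frac{9316}{21033 + 786280248} - 15509} = \frac{1}{\frac{9316}{786301281} - 15509} = \frac{1}{- \frac{12194746557713}{786301281}} = - \frac{786301281}{12194746557713}$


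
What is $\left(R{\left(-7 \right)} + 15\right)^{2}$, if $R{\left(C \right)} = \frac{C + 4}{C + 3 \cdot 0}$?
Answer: $\frac{11664}{49} \approx 238.04$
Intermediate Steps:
$R{\left(C \right)} = \frac{4 + C}{C}$ ($R{\left(C \right)} = \frac{4 + C}{C + 0} = \frac{4 + C}{C}$)
$\left(R{\left(-7 \right)} + 15\right)^{2} = \left(\frac{4 - 7}{-7} + 15\right)^{2} = \left(\left(- \frac{1}{7}\right) \left(-3\right) + 15\right)^{2} = \left(\frac{3}{7} + 15\right)^{2} = \left(\frac{108}{7}\right)^{2} = \frac{11664}{49}$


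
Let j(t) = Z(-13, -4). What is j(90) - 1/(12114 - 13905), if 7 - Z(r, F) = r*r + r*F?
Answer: -383273/1791 ≈ -214.00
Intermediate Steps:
Z(r, F) = 7 - r**2 - F*r (Z(r, F) = 7 - (r*r + r*F) = 7 - (r**2 + F*r) = 7 + (-r**2 - F*r) = 7 - r**2 - F*r)
j(t) = -214 (j(t) = 7 - 1*(-13)**2 - 1*(-4)*(-13) = 7 - 1*169 - 52 = 7 - 169 - 52 = -214)
j(90) - 1/(12114 - 13905) = -214 - 1/(12114 - 13905) = -214 - 1/(-1791) = -214 - 1*(-1/1791) = -214 + 1/1791 = -383273/1791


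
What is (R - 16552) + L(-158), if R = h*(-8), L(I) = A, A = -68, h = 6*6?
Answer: -16908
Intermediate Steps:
h = 36
L(I) = -68
R = -288 (R = 36*(-8) = -288)
(R - 16552) + L(-158) = (-288 - 16552) - 68 = -16840 - 68 = -16908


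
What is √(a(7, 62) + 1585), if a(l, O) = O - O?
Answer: √1585 ≈ 39.812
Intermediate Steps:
a(l, O) = 0
√(a(7, 62) + 1585) = √(0 + 1585) = √1585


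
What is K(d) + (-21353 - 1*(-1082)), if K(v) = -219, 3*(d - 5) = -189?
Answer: -20490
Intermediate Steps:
d = -58 (d = 5 + (⅓)*(-189) = 5 - 63 = -58)
K(d) + (-21353 - 1*(-1082)) = -219 + (-21353 - 1*(-1082)) = -219 + (-21353 + 1082) = -219 - 20271 = -20490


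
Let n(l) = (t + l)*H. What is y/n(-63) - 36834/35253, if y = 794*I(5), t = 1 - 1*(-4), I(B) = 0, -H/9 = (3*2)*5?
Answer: -12278/11751 ≈ -1.0448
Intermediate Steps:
H = -270 (H = -9*3*2*5 = -54*5 = -9*30 = -270)
t = 5 (t = 1 + 4 = 5)
n(l) = -1350 - 270*l (n(l) = (5 + l)*(-270) = -1350 - 270*l)
y = 0 (y = 794*0 = 0)
y/n(-63) - 36834/35253 = 0/(-1350 - 270*(-63)) - 36834/35253 = 0/(-1350 + 17010) - 36834*1/35253 = 0/15660 - 12278/11751 = 0*(1/15660) - 12278/11751 = 0 - 12278/11751 = -12278/11751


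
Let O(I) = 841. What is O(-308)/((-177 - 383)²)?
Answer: 841/313600 ≈ 0.0026818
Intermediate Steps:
O(-308)/((-177 - 383)²) = 841/((-177 - 383)²) = 841/((-560)²) = 841/313600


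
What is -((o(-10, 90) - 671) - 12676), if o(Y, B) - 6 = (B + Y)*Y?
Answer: 14141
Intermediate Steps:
o(Y, B) = 6 + Y*(B + Y) (o(Y, B) = 6 + (B + Y)*Y = 6 + Y*(B + Y))
-((o(-10, 90) - 671) - 12676) = -(((6 + (-10)**2 + 90*(-10)) - 671) - 12676) = -(((6 + 100 - 900) - 671) - 12676) = -((-794 - 671) - 12676) = -(-1465 - 12676) = -1*(-14141) = 14141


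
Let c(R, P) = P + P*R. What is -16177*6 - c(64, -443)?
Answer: -68267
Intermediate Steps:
-16177*6 - c(64, -443) = -16177*6 - (-443)*(1 + 64) = -97062 - (-443)*65 = -97062 - 1*(-28795) = -97062 + 28795 = -68267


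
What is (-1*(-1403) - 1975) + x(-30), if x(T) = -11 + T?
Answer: -613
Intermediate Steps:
(-1*(-1403) - 1975) + x(-30) = (-1*(-1403) - 1975) + (-11 - 30) = (1403 - 1975) - 41 = -572 - 41 = -613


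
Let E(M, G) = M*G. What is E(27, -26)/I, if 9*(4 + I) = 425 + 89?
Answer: -3159/239 ≈ -13.218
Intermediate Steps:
I = 478/9 (I = -4 + (425 + 89)/9 = -4 + (⅑)*514 = -4 + 514/9 = 478/9 ≈ 53.111)
E(M, G) = G*M
E(27, -26)/I = (-26*27)/(478/9) = -702*9/478 = -3159/239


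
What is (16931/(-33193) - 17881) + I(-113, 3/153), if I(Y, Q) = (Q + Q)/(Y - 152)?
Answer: -8021706194846/448603395 ≈ -17882.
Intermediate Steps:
I(Y, Q) = 2*Q/(-152 + Y) (I(Y, Q) = (2*Q)/(-152 + Y) = 2*Q/(-152 + Y))
(16931/(-33193) - 17881) + I(-113, 3/153) = (16931/(-33193) - 17881) + 2*(3/153)/(-152 - 113) = (16931*(-1/33193) - 17881) + 2*(3*(1/153))/(-265) = (-16931/33193 - 17881) + 2*(1/51)*(-1/265) = -593540964/33193 - 2/13515 = -8021706194846/448603395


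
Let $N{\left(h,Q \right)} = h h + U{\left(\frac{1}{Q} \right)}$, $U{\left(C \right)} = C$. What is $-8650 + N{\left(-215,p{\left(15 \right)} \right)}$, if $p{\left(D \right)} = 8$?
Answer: $\frac{300601}{8} \approx 37575.0$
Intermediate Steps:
$N{\left(h,Q \right)} = \frac{1}{Q} + h^{2}$ ($N{\left(h,Q \right)} = h h + \frac{1}{Q} = h^{2} + \frac{1}{Q} = \frac{1}{Q} + h^{2}$)
$-8650 + N{\left(-215,p{\left(15 \right)} \right)} = -8650 + \left(\frac{1}{8} + \left(-215\right)^{2}\right) = -8650 + \left(\frac{1}{8} + 46225\right) = -8650 + \frac{369801}{8} = \frac{300601}{8}$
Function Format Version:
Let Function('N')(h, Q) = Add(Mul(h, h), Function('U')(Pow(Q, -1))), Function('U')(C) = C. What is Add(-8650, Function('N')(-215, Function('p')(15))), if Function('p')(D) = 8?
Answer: Rational(300601, 8) ≈ 37575.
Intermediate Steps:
Function('N')(h, Q) = Add(Pow(Q, -1), Pow(h, 2)) (Function('N')(h, Q) = Add(Mul(h, h), Pow(Q, -1)) = Add(Pow(h, 2), Pow(Q, -1)) = Add(Pow(Q, -1), Pow(h, 2)))
Add(-8650, Function('N')(-215, Function('p')(15))) = Add(-8650, Add(Pow(8, -1), Pow(-215, 2))) = Add(-8650, Add(Rational(1, 8), 46225)) = Add(-8650, Rational(369801, 8)) = Rational(300601, 8)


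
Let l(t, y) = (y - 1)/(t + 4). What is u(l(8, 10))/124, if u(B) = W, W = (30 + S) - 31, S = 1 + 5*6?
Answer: 15/62 ≈ 0.24194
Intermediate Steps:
S = 31 (S = 1 + 30 = 31)
l(t, y) = (-1 + y)/(4 + t)
W = 30 (W = (30 + 31) - 31 = 61 - 31 = 30)
u(B) = 30
u(l(8, 10))/124 = 30/124 = 30*(1/124) = 15/62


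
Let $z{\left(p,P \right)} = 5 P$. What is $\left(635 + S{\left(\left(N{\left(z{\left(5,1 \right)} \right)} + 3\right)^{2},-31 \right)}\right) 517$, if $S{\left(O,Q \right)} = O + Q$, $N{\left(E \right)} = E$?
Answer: $345356$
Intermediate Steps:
$\left(635 + S{\left(\left(N{\left(z{\left(5,1 \right)} \right)} + 3\right)^{2},-31 \right)}\right) 517 = \left(635 - \left(31 - \left(5 \cdot 1 + 3\right)^{2}\right)\right) 517 = \left(635 - \left(31 - \left(5 + 3\right)^{2}\right)\right) 517 = \left(635 - \left(31 - 8^{2}\right)\right) 517 = \left(635 + \left(64 - 31\right)\right) 517 = \left(635 + 33\right) 517 = 668 \cdot 517 = 345356$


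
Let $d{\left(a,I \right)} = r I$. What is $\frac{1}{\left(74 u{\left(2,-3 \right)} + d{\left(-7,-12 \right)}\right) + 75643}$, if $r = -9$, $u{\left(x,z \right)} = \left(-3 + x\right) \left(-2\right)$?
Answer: $\frac{1}{75899} \approx 1.3175 \cdot 10^{-5}$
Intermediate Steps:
$u{\left(x,z \right)} = 6 - 2 x$
$d{\left(a,I \right)} = - 9 I$
$\frac{1}{\left(74 u{\left(2,-3 \right)} + d{\left(-7,-12 \right)}\right) + 75643} = \frac{1}{\left(74 \left(6 - 4\right) - -108\right) + 75643} = \frac{1}{\left(74 \left(6 - 4\right) + 108\right) + 75643} = \frac{1}{\left(74 \cdot 2 + 108\right) + 75643} = \frac{1}{\left(148 + 108\right) + 75643} = \frac{1}{256 + 75643} = \frac{1}{75899}$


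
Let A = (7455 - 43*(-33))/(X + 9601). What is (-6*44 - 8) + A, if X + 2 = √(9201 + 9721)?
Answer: -8323989854/30707293 - 2958*√18922/30707293 ≈ -271.09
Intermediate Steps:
X = -2 + √18922 (X = -2 + √(9201 + 9721) = -2 + √18922 ≈ 135.56)
A = 8874/(9599 + √18922) (A = (7455 - 43*(-33))/((-2 + √18922) + 9601) = (7455 + 1419)/(9599 + √18922) = 8874/(9599 + √18922) ≈ 0.91141)
(-6*44 - 8) + A = (-6*44 - 8) + (28393842/30707293 - 2958*√18922/30707293) = (-264 - 8) + (28393842/30707293 - 2958*√18922/30707293) = -272 + (28393842/30707293 - 2958*√18922/30707293) = -8323989854/30707293 - 2958*√18922/30707293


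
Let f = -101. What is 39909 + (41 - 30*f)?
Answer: 42980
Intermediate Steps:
39909 + (41 - 30*f) = 39909 + (41 - 30*(-101)) = 39909 + (41 + 3030) = 39909 + 3071 = 42980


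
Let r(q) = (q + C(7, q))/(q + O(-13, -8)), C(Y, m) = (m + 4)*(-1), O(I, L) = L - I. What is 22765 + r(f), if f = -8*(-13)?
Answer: 2481381/109 ≈ 22765.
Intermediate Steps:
f = 104
C(Y, m) = -4 - m (C(Y, m) = (4 + m)*(-1) = -4 - m)
r(q) = -4/(5 + q) (r(q) = (q + (-4 - q))/(q + (-8 - 1*(-13))) = -4/(q + (-8 + 13)) = -4/(q + 5) = -4/(5 + q))
22765 + r(f) = 22765 - 4/(5 + 104) = 22765 - 4/109 = 2481381/109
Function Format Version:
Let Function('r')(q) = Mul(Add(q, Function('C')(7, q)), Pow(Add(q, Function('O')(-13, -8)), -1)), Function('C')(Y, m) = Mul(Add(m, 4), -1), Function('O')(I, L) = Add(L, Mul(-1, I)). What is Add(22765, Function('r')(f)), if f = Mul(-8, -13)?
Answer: Rational(2481381, 109) ≈ 22765.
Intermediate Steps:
f = 104
Function('C')(Y, m) = Add(-4, Mul(-1, m)) (Function('C')(Y, m) = Mul(Add(4, m), -1) = Add(-4, Mul(-1, m)))
Function('r')(q) = Mul(-4, Pow(Add(5, q), -1)) (Function('r')(q) = Mul(Add(q, Add(-4, Mul(-1, q))), Pow(Add(q, Add(-8, Mul(-1, -13))), -1)) = Mul(-4, Pow(Add(q, Add(-8, 13)), -1)) = Mul(-4, Pow(Add(q, 5), -1)) = Mul(-4, Pow(Add(5, q), -1)))
Add(22765, Function('r')(f)) = Add(22765, Mul(-4, Pow(Add(5, 104), -1))) = Add(22765, Mul(-4, Pow(109, -1))) = Add(22765, Mul(-4, Rational(1, 109))) = Add(22765, Rational(-4, 109)) = Rational(2481381, 109)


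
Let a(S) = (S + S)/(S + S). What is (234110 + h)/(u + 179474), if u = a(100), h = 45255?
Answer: 55873/35895 ≈ 1.5566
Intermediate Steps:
a(S) = 1 (a(S) = (2*S)/((2*S)) = (2*S)*(1/(2*S)) = 1)
u = 1
(234110 + h)/(u + 179474) = (234110 + 45255)/(1 + 179474) = 279365/179475 = 279365*(1/179475) = 55873/35895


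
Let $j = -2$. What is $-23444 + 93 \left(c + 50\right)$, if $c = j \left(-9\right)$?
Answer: $-17120$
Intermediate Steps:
$c = 18$ ($c = \left(-2\right) \left(-9\right) = 18$)
$-23444 + 93 \left(c + 50\right) = -23444 + 93 \left(18 + 50\right) = -23444 + 93 \cdot 68 = -23444 + 6324 = -17120$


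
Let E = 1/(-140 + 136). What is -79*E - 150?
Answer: -521/4 ≈ -130.25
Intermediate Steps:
E = -¼ (E = 1/(-4) = -¼ ≈ -0.25000)
-79*E - 150 = -79*(-¼) - 150 = 79/4 - 150 = -521/4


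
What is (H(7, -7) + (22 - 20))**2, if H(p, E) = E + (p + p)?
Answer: 81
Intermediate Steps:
H(p, E) = E + 2*p
(H(7, -7) + (22 - 20))**2 = ((-7 + 2*7) + (22 - 20))**2 = ((-7 + 14) + 2)**2 = (7 + 2)**2 = 9**2 = 81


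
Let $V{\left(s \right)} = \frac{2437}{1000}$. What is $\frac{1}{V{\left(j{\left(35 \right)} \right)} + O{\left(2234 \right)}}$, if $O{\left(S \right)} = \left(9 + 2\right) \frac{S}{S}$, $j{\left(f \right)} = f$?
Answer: $\frac{1000}{13437} \approx 0.074421$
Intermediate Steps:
$V{\left(s \right)} = \frac{2437}{1000}$ ($V{\left(s \right)} = 2437 \cdot \frac{1}{1000} = \frac{2437}{1000}$)
$O{\left(S \right)} = 11$ ($O{\left(S \right)} = 11 \cdot 1 = 11$)
$\frac{1}{V{\left(j{\left(35 \right)} \right)} + O{\left(2234 \right)}} = \frac{1}{\frac{2437}{1000} + 11} = \frac{1}{\frac{13437}{1000}} = \frac{1000}{13437}$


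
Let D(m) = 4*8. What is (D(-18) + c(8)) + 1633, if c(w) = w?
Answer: 1673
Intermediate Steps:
D(m) = 32
(D(-18) + c(8)) + 1633 = (32 + 8) + 1633 = 40 + 1633 = 1673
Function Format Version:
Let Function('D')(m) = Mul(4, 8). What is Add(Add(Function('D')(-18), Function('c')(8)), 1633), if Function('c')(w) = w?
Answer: 1673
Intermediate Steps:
Function('D')(m) = 32
Add(Add(Function('D')(-18), Function('c')(8)), 1633) = Add(Add(32, 8), 1633) = Add(40, 1633) = 1673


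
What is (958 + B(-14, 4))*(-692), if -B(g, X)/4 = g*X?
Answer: -817944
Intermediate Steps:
B(g, X) = -4*X*g (B(g, X) = -4*g*X = -4*X*g)
(958 + B(-14, 4))*(-692) = (958 - 4*4*(-14))*(-692) = (958 + 224)*(-692) = 1182*(-692) = -817944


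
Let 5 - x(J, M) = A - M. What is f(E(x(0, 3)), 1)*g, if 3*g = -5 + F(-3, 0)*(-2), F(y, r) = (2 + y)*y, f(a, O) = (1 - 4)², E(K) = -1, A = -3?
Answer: -33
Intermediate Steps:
x(J, M) = 8 + M (x(J, M) = 5 - (-3 - M) = 5 + (3 + M) = 8 + M)
f(a, O) = 9 (f(a, O) = (-3)² = 9)
F(y, r) = y*(2 + y)
g = -11/3 (g = (-5 - 3*(2 - 3)*(-2))/3 = (-5 - 3*(-1)*(-2))/3 = (-5 + 3*(-2))/3 = (-5 - 6)/3 = (⅓)*(-11) = -11/3 ≈ -3.6667)
f(E(x(0, 3)), 1)*g = 9*(-11/3) = -33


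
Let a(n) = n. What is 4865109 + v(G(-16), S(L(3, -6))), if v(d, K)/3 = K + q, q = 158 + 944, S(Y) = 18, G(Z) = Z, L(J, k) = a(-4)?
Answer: 4868469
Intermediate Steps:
L(J, k) = -4
q = 1102
v(d, K) = 3306 + 3*K (v(d, K) = 3*(K + 1102) = 3*(1102 + K) = 3306 + 3*K)
4865109 + v(G(-16), S(L(3, -6))) = 4865109 + (3306 + 3*18) = 4865109 + (3306 + 54) = 4865109 + 3360 = 4868469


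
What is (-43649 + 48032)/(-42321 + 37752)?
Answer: -1461/1523 ≈ -0.95929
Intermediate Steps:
(-43649 + 48032)/(-42321 + 37752) = 4383/(-4569) = 4383*(-1/4569) = -1461/1523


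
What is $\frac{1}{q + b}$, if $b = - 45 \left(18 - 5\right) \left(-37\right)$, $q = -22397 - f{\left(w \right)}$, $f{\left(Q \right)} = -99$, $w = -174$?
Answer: $- \frac{1}{653} \approx -0.0015314$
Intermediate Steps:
$q = -22298$ ($q = -22397 - -99 = -22397 + 99 = -22298$)
$b = 21645$ ($b = \left(-45\right) 13 \left(-37\right) = \left(-585\right) \left(-37\right) = 21645$)
$\frac{1}{q + b} = \frac{1}{-22298 + 21645} = \frac{1}{-653} = - \frac{1}{653}$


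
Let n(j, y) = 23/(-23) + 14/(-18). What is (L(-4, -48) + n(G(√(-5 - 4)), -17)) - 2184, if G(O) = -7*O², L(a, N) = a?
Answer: -19708/9 ≈ -2189.8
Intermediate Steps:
n(j, y) = -16/9 (n(j, y) = 23*(-1/23) + 14*(-1/18) = -1 - 7/9 = -16/9)
(L(-4, -48) + n(G(√(-5 - 4)), -17)) - 2184 = (-4 - 16/9) - 2184 = -52/9 - 2184 = -19708/9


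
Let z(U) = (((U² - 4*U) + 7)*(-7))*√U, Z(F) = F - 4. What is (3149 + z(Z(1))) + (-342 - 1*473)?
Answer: 2334 - 196*I*√3 ≈ 2334.0 - 339.48*I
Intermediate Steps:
Z(F) = -4 + F
z(U) = √U*(-49 - 7*U² + 28*U) (z(U) = ((7 + U² - 4*U)*(-7))*√U = (-49 - 7*U² + 28*U)*√U = √U*(-49 - 7*U² + 28*U))
(3149 + z(Z(1))) + (-342 - 1*473) = (3149 + 7*√(-4 + 1)*(-7 - (-4 + 1)² + 4*(-4 + 1))) + (-342 - 1*473) = (3149 + 7*√(-3)*(-7 - 1*(-3)² + 4*(-3))) + (-342 - 473) = (3149 + 7*(I*√3)*(-7 - 1*9 - 12)) - 815 = (3149 + 7*(I*√3)*(-7 - 9 - 12)) - 815 = (3149 + 7*(I*√3)*(-28)) - 815 = (3149 - 196*I*√3) - 815 = 2334 - 196*I*√3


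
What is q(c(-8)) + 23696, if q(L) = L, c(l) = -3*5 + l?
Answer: 23673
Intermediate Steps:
c(l) = -15 + l
q(c(-8)) + 23696 = (-15 - 8) + 23696 = -23 + 23696 = 23673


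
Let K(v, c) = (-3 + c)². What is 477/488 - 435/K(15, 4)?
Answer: -211803/488 ≈ -434.02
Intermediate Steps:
477/488 - 435/K(15, 4) = 477/488 - 435/(-3 + 4)² = 477*(1/488) - 435/(1²) = 477/488 - 435/1 = 477/488 - 435*1 = 477/488 - 435 = -211803/488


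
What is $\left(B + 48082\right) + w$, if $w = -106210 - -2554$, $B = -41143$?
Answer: $-96717$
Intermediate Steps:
$w = -103656$ ($w = -106210 + 2554 = -103656$)
$\left(B + 48082\right) + w = \left(-41143 + 48082\right) - 103656 = 6939 - 103656 = -96717$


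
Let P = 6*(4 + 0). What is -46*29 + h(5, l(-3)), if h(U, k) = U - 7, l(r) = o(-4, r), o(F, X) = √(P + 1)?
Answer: -1336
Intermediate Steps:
P = 24 (P = 6*4 = 24)
o(F, X) = 5 (o(F, X) = √(24 + 1) = √25 = 5)
l(r) = 5
h(U, k) = -7 + U
-46*29 + h(5, l(-3)) = -46*29 + (-7 + 5) = -1334 - 2 = -1336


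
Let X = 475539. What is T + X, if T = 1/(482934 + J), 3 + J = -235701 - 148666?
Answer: 46871025997/98564 ≈ 4.7554e+5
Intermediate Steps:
J = -384370 (J = -3 + (-235701 - 148666) = -3 - 384367 = -384370)
T = 1/98564 (T = 1/(482934 - 384370) = 1/98564 ≈ 1.0146e-5)
T + X = 1/98564 + 475539 = 46871025997/98564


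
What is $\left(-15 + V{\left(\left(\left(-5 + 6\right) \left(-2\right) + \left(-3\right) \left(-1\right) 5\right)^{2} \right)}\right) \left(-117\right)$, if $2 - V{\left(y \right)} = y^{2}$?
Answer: $3343158$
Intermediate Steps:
$V{\left(y \right)} = 2 - y^{2}$
$\left(-15 + V{\left(\left(\left(-5 + 6\right) \left(-2\right) + \left(-3\right) \left(-1\right) 5\right)^{2} \right)}\right) \left(-117\right) = \left(-15 + \left(2 - \left(\left(\left(-5 + 6\right) \left(-2\right) + \left(-3\right) \left(-1\right) 5\right)^{2}\right)^{2}\right)\right) \left(-117\right) = \left(-15 + \left(2 - \left(\left(1 \left(-2\right) + 3 \cdot 5\right)^{2}\right)^{2}\right)\right) \left(-117\right) = \left(-15 + \left(2 - \left(\left(-2 + 15\right)^{2}\right)^{2}\right)\right) \left(-117\right) = \left(-15 + \left(2 - \left(13^{2}\right)^{2}\right)\right) \left(-117\right) = \left(-15 + \left(2 - 169^{2}\right)\right) \left(-117\right) = \left(-15 + \left(2 - 28561\right)\right) \left(-117\right) = \left(-15 - 28559\right) \left(-117\right) = \left(-28574\right) \left(-117\right) = 3343158$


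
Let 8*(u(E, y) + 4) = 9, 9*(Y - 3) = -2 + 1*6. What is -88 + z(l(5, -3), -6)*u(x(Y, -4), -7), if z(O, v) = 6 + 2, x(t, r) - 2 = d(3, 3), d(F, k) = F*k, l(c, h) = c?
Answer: -111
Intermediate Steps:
Y = 31/9 (Y = 3 + (-2 + 1*6)/9 = 3 + (-2 + 6)/9 = 3 + (⅑)*4 = 3 + 4/9 = 31/9 ≈ 3.4444)
x(t, r) = 11 (x(t, r) = 2 + 3*3 = 2 + 9 = 11)
z(O, v) = 8
u(E, y) = -23/8 (u(E, y) = -4 + (⅛)*9 = -4 + 9/8 = -23/8)
-88 + z(l(5, -3), -6)*u(x(Y, -4), -7) = -88 + 8*(-23/8) = -88 - 23 = -111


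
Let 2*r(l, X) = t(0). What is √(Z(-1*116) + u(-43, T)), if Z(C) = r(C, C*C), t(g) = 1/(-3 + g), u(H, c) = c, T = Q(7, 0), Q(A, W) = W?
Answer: I*√6/6 ≈ 0.40825*I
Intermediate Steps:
T = 0
r(l, X) = -⅙ (r(l, X) = 1/(2*(-3 + 0)) = (½)/(-3) = (½)*(-⅓) = -⅙)
Z(C) = -⅙
√(Z(-1*116) + u(-43, T)) = √(-⅙ + 0) = √(-⅙) = I*√6/6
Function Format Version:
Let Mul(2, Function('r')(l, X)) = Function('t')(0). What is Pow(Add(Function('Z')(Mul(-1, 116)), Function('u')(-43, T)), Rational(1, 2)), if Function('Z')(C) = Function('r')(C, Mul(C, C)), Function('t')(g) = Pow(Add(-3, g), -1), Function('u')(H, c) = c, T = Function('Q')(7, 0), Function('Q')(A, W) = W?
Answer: Mul(Rational(1, 6), I, Pow(6, Rational(1, 2))) ≈ Mul(0.40825, I)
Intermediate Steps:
T = 0
Function('r')(l, X) = Rational(-1, 6) (Function('r')(l, X) = Mul(Rational(1, 2), Pow(Add(-3, 0), -1)) = Mul(Rational(1, 2), Pow(-3, -1)) = Mul(Rational(1, 2), Rational(-1, 3)) = Rational(-1, 6))
Function('Z')(C) = Rational(-1, 6)
Pow(Add(Function('Z')(Mul(-1, 116)), Function('u')(-43, T)), Rational(1, 2)) = Pow(Add(Rational(-1, 6), 0), Rational(1, 2)) = Pow(Rational(-1, 6), Rational(1, 2)) = Mul(Rational(1, 6), I, Pow(6, Rational(1, 2)))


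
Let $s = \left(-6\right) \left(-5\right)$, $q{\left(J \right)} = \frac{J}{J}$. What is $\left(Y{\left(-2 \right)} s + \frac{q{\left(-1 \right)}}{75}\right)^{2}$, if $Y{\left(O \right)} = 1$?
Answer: $\frac{5067001}{5625} \approx 900.8$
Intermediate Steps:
$q{\left(J \right)} = 1$
$s = 30$
$\left(Y{\left(-2 \right)} s + \frac{q{\left(-1 \right)}}{75}\right)^{2} = \left(1 \cdot 30 + 1 \cdot \frac{1}{75}\right)^{2} = \left(30 + 1 \cdot \frac{1}{75}\right)^{2} = \left(30 + \frac{1}{75}\right)^{2} = \left(\frac{2251}{75}\right)^{2} = \frac{5067001}{5625}$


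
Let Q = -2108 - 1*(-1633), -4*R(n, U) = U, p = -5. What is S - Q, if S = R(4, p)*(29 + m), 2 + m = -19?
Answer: 485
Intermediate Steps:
m = -21 (m = -2 - 19 = -21)
R(n, U) = -U/4
Q = -475 (Q = -2108 + 1633 = -475)
S = 10 (S = (-¼*(-5))*(29 - 21) = (5/4)*8 = 10)
S - Q = 10 - 1*(-475) = 10 + 475 = 485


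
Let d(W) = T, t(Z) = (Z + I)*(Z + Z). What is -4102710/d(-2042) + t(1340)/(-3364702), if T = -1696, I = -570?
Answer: 313656742655/129693968 ≈ 2418.4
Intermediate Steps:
t(Z) = 2*Z*(-570 + Z) (t(Z) = (Z - 570)*(Z + Z) = (-570 + Z)*(2*Z) = 2*Z*(-570 + Z))
d(W) = -1696
-4102710/d(-2042) + t(1340)/(-3364702) = -4102710/(-1696) + (2*1340*(-570 + 1340))/(-3364702) = -4102710*(-1/1696) + (2*1340*770)*(-1/3364702) = 2051355/848 + 2063600*(-1/3364702) = 2051355/848 - 93800/152941 = 313656742655/129693968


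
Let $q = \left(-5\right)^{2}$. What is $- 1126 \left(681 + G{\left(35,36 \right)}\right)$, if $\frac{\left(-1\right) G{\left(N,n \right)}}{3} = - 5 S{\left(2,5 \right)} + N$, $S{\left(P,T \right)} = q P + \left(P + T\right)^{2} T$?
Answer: $-5631126$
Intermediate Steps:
$q = 25$
$S{\left(P,T \right)} = 25 P + T \left(P + T\right)^{2}$ ($S{\left(P,T \right)} = 25 P + \left(P + T\right)^{2} T = 25 P + T \left(P + T\right)^{2}$)
$G{\left(N,n \right)} = 4425 - 3 N$ ($G{\left(N,n \right)} = - 3 \left(- 5 \left(25 \cdot 2 + 5 \left(2 + 5\right)^{2}\right) + N\right) = - 3 \left(- 5 \left(50 + 5 \cdot 7^{2}\right) + N\right) = - 3 \left(- 5 \left(50 + 5 \cdot 49\right) + N\right) = - 3 \left(- 5 \left(50 + 245\right) + N\right) = - 3 \left(\left(-5\right) 295 + N\right) = - 3 \left(-1475 + N\right) = 4425 - 3 N$)
$- 1126 \left(681 + G{\left(35,36 \right)}\right) = - 1126 \left(681 + \left(4425 - 105\right)\right) = - 1126 \left(681 + 4320\right) = \left(-1126\right) 5001 = -5631126$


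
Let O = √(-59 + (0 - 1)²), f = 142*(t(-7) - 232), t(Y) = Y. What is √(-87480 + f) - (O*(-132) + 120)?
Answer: -120 + I*√121418 + 132*I*√58 ≈ -120.0 + 1353.7*I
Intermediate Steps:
f = -33938 (f = 142*(-7 - 232) = 142*(-239) = -33938)
O = I*√58 (O = √(-59 + (-1)²) = √(-59 + 1) = √(-58) = I*√58 ≈ 7.6158*I)
√(-87480 + f) - (O*(-132) + 120) = √(-87480 - 33938) - ((I*√58)*(-132) + 120) = √(-121418) - (-132*I*√58 + 120) = I*√121418 - (120 - 132*I*√58) = I*√121418 + (-120 + 132*I*√58) = -120 + I*√121418 + 132*I*√58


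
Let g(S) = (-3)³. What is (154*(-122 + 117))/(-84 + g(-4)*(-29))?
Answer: -770/699 ≈ -1.1016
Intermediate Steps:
g(S) = -27
(154*(-122 + 117))/(-84 + g(-4)*(-29)) = (154*(-122 + 117))/(-84 - 27*(-29)) = (154*(-5))/(-84 + 783) = -770/699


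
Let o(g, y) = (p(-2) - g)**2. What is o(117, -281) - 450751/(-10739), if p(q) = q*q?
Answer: 137577042/10739 ≈ 12811.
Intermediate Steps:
p(q) = q**2
o(g, y) = (4 - g)**2 (o(g, y) = ((-2)**2 - g)**2 = (4 - g)**2)
o(117, -281) - 450751/(-10739) = (-4 + 117)**2 - 450751/(-10739) = 113**2 - 450751*(-1/10739) = 12769 + 450751/10739 = 137577042/10739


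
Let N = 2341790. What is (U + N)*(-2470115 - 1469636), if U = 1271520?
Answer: -14235541685810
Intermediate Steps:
(U + N)*(-2470115 - 1469636) = (1271520 + 2341790)*(-2470115 - 1469636) = 3613310*(-3939751) = -14235541685810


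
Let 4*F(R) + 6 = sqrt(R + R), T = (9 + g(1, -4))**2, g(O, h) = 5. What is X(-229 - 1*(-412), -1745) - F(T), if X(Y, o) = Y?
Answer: 369/2 - 7*sqrt(2)/2 ≈ 179.55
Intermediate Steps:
T = 196 (T = (9 + 5)**2 = 14**2 = 196)
F(R) = -3/2 + sqrt(2)*sqrt(R)/4 (F(R) = -3/2 + sqrt(R + R)/4 = -3/2 + sqrt(2*R)/4 = -3/2 + (sqrt(2)*sqrt(R))/4 = -3/2 + sqrt(2)*sqrt(R)/4)
X(-229 - 1*(-412), -1745) - F(T) = (-229 - 1*(-412)) - (-3/2 + sqrt(2)*sqrt(196)/4) = (-229 + 412) - (-3/2 + (1/4)*sqrt(2)*14) = 183 - (-3/2 + 7*sqrt(2)/2) = 183 + (3/2 - 7*sqrt(2)/2) = 369/2 - 7*sqrt(2)/2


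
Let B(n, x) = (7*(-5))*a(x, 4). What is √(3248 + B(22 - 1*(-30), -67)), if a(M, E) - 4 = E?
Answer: 2*√742 ≈ 54.479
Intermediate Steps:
a(M, E) = 4 + E
B(n, x) = -280 (B(n, x) = (7*(-5))*(4 + 4) = -35*8 = -280)
√(3248 + B(22 - 1*(-30), -67)) = √(3248 - 280) = √2968 = 2*√742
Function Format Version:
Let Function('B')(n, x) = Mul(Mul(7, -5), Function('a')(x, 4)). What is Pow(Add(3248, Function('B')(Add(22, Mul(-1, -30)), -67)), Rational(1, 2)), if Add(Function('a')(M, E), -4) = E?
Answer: Mul(2, Pow(742, Rational(1, 2))) ≈ 54.479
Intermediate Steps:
Function('a')(M, E) = Add(4, E)
Function('B')(n, x) = -280 (Function('B')(n, x) = Mul(Mul(7, -5), Add(4, 4)) = Mul(-35, 8) = -280)
Pow(Add(3248, Function('B')(Add(22, Mul(-1, -30)), -67)), Rational(1, 2)) = Pow(Add(3248, -280), Rational(1, 2)) = Pow(2968, Rational(1, 2)) = Mul(2, Pow(742, Rational(1, 2)))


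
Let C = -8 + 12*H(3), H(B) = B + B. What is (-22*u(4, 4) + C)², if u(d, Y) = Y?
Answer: 576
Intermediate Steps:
H(B) = 2*B
C = 64 (C = -8 + 12*(2*3) = -8 + 12*6 = -8 + 72 = 64)
(-22*u(4, 4) + C)² = (-22*4 + 64)² = (-88 + 64)² = (-24)² = 576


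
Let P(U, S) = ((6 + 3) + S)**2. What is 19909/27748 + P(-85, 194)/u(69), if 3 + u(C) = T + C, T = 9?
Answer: 1144960507/2081100 ≈ 550.17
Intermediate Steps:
u(C) = 6 + C (u(C) = -3 + (9 + C) = 6 + C)
P(U, S) = (9 + S)**2
19909/27748 + P(-85, 194)/u(69) = 19909/27748 + (9 + 194)**2/(6 + 69) = 19909*(1/27748) + 203**2/75 = 19909/27748 + 41209*(1/75) = 19909/27748 + 41209/75 = 1144960507/2081100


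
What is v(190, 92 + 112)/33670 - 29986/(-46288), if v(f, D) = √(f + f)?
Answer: 1363/2104 + √95/16835 ≈ 0.64839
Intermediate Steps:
v(f, D) = √2*√f (v(f, D) = √(2*f) = √2*√f)
v(190, 92 + 112)/33670 - 29986/(-46288) = (√2*√190)/33670 - 29986/(-46288) = (2*√95)*(1/33670) - 29986*(-1/46288) = √95/16835 + 1363/2104 = 1363/2104 + √95/16835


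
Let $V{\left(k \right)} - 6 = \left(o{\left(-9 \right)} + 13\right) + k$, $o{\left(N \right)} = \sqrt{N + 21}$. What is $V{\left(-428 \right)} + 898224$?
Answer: $897815 + 2 \sqrt{3} \approx 8.9782 \cdot 10^{5}$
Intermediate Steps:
$o{\left(N \right)} = \sqrt{21 + N}$
$V{\left(k \right)} = 19 + k + 2 \sqrt{3}$ ($V{\left(k \right)} = 6 + \left(\left(\sqrt{21 - 9} + 13\right) + k\right) = 6 + \left(\left(\sqrt{12} + 13\right) + k\right) = 6 + \left(\left(2 \sqrt{3} + 13\right) + k\right) = 6 + \left(\left(13 + 2 \sqrt{3}\right) + k\right) = 6 + \left(13 + k + 2 \sqrt{3}\right) = 19 + k + 2 \sqrt{3}$)
$V{\left(-428 \right)} + 898224 = \left(19 - 428 + 2 \sqrt{3}\right) + 898224 = \left(-409 + 2 \sqrt{3}\right) + 898224 = 897815 + 2 \sqrt{3}$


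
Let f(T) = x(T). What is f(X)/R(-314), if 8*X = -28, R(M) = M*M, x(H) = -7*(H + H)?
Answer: 49/98596 ≈ 0.00049698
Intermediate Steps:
x(H) = -14*H
R(M) = M²
X = -7/2 (X = (⅛)*(-28) = -7/2 ≈ -3.5000)
f(T) = -14*T
f(X)/R(-314) = (-14*(-7/2))/((-314)²) = 49/98596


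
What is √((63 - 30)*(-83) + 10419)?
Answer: 16*√30 ≈ 87.636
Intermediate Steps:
√((63 - 30)*(-83) + 10419) = √(33*(-83) + 10419) = √(-2739 + 10419) = √7680 = 16*√30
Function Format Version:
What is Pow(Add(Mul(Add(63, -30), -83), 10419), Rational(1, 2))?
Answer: Mul(16, Pow(30, Rational(1, 2))) ≈ 87.636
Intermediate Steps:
Pow(Add(Mul(Add(63, -30), -83), 10419), Rational(1, 2)) = Pow(Add(Mul(33, -83), 10419), Rational(1, 2)) = Pow(Add(-2739, 10419), Rational(1, 2)) = Pow(7680, Rational(1, 2)) = Mul(16, Pow(30, Rational(1, 2)))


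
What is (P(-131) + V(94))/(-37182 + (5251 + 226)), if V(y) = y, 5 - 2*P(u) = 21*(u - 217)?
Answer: -7501/63410 ≈ -0.11829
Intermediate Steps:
P(u) = 2281 - 21*u/2 (P(u) = 5/2 - 21*(u - 217)/2 = 5/2 - 21*(-217 + u)/2 = 5/2 - (-4557 + 21*u)/2 = 5/2 + (4557/2 - 21*u/2) = 2281 - 21*u/2)
(P(-131) + V(94))/(-37182 + (5251 + 226)) = ((2281 - 21/2*(-131)) + 94)/(-37182 + (5251 + 226)) = ((2281 + 2751/2) + 94)/(-37182 + 5477) = (7313/2 + 94)/(-31705) = (7501/2)*(-1/31705) = -7501/63410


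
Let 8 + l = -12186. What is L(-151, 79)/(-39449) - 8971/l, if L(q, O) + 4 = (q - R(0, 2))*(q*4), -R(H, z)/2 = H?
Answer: -758195821/481041106 ≈ -1.5762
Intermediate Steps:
l = -12194 (l = -8 - 12186 = -12194)
R(H, z) = -2*H
L(q, O) = -4 + 4*q² (L(q, O) = -4 + (q - (-2)*0)*(q*4) = -4 + (q - 1*0)*(4*q) = -4 + (q + 0)*(4*q) = -4 + q*(4*q) = -4 + 4*q²)
L(-151, 79)/(-39449) - 8971/l = (-4 + 4*(-151)²)/(-39449) - 8971/(-12194) = (-4 + 4*22801)*(-1/39449) - 8971*(-1/12194) = (-4 + 91204)*(-1/39449) + 8971/12194 = 91200*(-1/39449) + 8971/12194 = -91200/39449 + 8971/12194 = -758195821/481041106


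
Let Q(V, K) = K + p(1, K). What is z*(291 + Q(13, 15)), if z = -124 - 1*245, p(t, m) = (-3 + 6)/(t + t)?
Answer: -226935/2 ≈ -1.1347e+5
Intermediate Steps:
p(t, m) = 3/(2*t) (p(t, m) = 3/((2*t)) = 3*(1/(2*t)) = 3/(2*t))
Q(V, K) = 3/2 + K (Q(V, K) = K + (3/2)/1 = K + (3/2)*1 = K + 3/2 = 3/2 + K)
z = -369 (z = -124 - 245 = -369)
z*(291 + Q(13, 15)) = -369*(291 + (3/2 + 15)) = -369*(291 + 33/2) = -369*615/2 = -226935/2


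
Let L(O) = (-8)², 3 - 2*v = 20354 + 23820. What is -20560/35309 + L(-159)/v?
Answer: -912675312/1559633839 ≈ -0.58519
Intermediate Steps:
v = -44171/2 (v = 3/2 - (20354 + 23820)/2 = 3/2 - ½*44174 = 3/2 - 22087 = -44171/2 ≈ -22086.)
L(O) = 64
-20560/35309 + L(-159)/v = -20560/35309 + 64/(-44171/2) = -20560*1/35309 + 64*(-2/44171) = -20560/35309 - 128/44171 = -912675312/1559633839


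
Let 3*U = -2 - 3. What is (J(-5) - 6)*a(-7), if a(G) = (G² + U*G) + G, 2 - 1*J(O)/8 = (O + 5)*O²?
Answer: 1610/3 ≈ 536.67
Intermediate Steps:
U = -5/3 (U = (-2 - 3)/3 = (⅓)*(-5) = -5/3 ≈ -1.6667)
J(O) = 16 - 8*O²*(5 + O) (J(O) = 16 - 8*(O + 5)*O² = 16 - 8*(5 + O)*O² = 16 - 8*O²*(5 + O))
a(G) = G² - 2*G/3 (a(G) = (G² - 5*G/3) + G = G² - 2*G/3)
(J(-5) - 6)*a(-7) = ((16 - 40*(-5)² - 8*(-5)³) - 6)*((⅓)*(-7)*(-2 + 3*(-7))) = ((16 - 40*25 - 8*(-125)) - 6)*((⅓)*(-7)*(-2 - 21)) = ((16 - 1000 + 1000) - 6)*((⅓)*(-7)*(-23)) = (16 - 6)*(161/3) = 10*(161/3) = 1610/3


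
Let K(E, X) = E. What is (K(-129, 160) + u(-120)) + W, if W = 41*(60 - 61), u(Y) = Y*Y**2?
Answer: -1728170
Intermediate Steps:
u(Y) = Y**3
W = -41 (W = 41*(-1) = -41)
(K(-129, 160) + u(-120)) + W = (-129 + (-120)**3) - 41 = (-129 - 1728000) - 41 = -1728129 - 41 = -1728170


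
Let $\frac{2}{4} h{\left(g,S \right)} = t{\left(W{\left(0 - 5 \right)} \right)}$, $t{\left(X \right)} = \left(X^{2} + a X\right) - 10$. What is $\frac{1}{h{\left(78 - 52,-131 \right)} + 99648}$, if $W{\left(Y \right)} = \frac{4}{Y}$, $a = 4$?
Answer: $\frac{25}{2490572} \approx 1.0038 \cdot 10^{-5}$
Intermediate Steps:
$t{\left(X \right)} = -10 + X^{2} + 4 X$ ($t{\left(X \right)} = \left(X^{2} + 4 X\right) - 10 = -10 + X^{2} + 4 X$)
$h{\left(g,S \right)} = - \frac{628}{25}$ ($h{\left(g,S \right)} = 2 \left(-10 + \left(\frac{4}{0 - 5}\right)^{2} + 4 \frac{4}{0 - 5}\right) = 2 \left(-10 + \left(\frac{4}{-5}\right)^{2} + 4 \frac{4}{-5}\right) = 2 \left(-10 + \left(4 \left(- \frac{1}{5}\right)\right)^{2} + 4 \cdot 4 \left(- \frac{1}{5}\right)\right) = 2 \left(-10 + \left(- \frac{4}{5}\right)^{2} + 4 \left(- \frac{4}{5}\right)\right) = 2 \left(-10 + \frac{16}{25} - \frac{16}{5}\right) = 2 \left(- \frac{314}{25}\right) = - \frac{628}{25}$)
$\frac{1}{h{\left(78 - 52,-131 \right)} + 99648} = \frac{1}{- \frac{628}{25} + 99648} = \frac{1}{\frac{2490572}{25}} = \frac{25}{2490572}$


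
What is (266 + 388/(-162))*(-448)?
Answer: -9565696/81 ≈ -1.1810e+5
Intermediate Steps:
(266 + 388/(-162))*(-448) = (266 + 388*(-1/162))*(-448) = (266 - 194/81)*(-448) = (21352/81)*(-448) = -9565696/81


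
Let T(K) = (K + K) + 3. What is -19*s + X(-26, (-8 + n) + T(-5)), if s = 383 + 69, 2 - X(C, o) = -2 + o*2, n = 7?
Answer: -8568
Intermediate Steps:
T(K) = 3 + 2*K (T(K) = 2*K + 3 = 3 + 2*K)
X(C, o) = 4 - 2*o (X(C, o) = 2 - (-2 + o*2) = 2 - (-2 + 2*o) = 2 + (2 - 2*o) = 4 - 2*o)
s = 452
-19*s + X(-26, (-8 + n) + T(-5)) = -19*452 + (4 - 2*((-8 + 7) + (3 + 2*(-5)))) = -8588 + (4 - 2*(-1 + (3 - 10))) = -8588 + (4 - 2*(-1 - 7)) = -8588 + (4 - 2*(-8)) = -8588 + (4 + 16) = -8588 + 20 = -8568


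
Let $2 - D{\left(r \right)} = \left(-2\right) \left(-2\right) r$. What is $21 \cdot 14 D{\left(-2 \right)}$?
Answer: $2940$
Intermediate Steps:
$D{\left(r \right)} = 2 - 4 r$ ($D{\left(r \right)} = 2 - \left(-2\right) \left(-2\right) r = 2 - 4 r$)
$21 \cdot 14 D{\left(-2 \right)} = 21 \cdot 14 \left(2 - -8\right) = 294 \left(2 + 8\right) = 294 \cdot 10 = 2940$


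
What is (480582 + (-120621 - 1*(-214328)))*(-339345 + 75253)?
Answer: -151665130588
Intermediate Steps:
(480582 + (-120621 - 1*(-214328)))*(-339345 + 75253) = (480582 + (-120621 + 214328))*(-264092) = (480582 + 93707)*(-264092) = 574289*(-264092) = -151665130588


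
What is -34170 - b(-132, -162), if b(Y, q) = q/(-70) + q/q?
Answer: -1196066/35 ≈ -34173.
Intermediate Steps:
b(Y, q) = 1 - q/70 (b(Y, q) = q*(-1/70) + 1 = -q/70 + 1 = 1 - q/70)
-34170 - b(-132, -162) = -34170 - (1 - 1/70*(-162)) = -34170 - (1 + 81/35) = -34170 - 1*116/35 = -34170 - 116/35 = -1196066/35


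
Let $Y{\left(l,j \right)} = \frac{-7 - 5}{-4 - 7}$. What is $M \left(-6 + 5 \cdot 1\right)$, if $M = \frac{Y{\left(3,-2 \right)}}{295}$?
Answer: $- \frac{12}{3245} \approx -0.003698$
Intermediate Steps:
$Y{\left(l,j \right)} = \frac{12}{11}$ ($Y{\left(l,j \right)} = - \frac{12}{-11} = \left(-12\right) \left(- \frac{1}{11}\right) = \frac{12}{11}$)
$M = \frac{12}{3245}$ ($M = \frac{12}{11 \cdot 295} = \frac{12}{11} \cdot \frac{1}{295} = \frac{12}{3245} \approx 0.003698$)
$M \left(-6 + 5 \cdot 1\right) = \frac{12 \left(-6 + 5 \cdot 1\right)}{3245} = \frac{12 \left(-6 + 5\right)}{3245} = \frac{12}{3245} \left(-1\right) = - \frac{12}{3245}$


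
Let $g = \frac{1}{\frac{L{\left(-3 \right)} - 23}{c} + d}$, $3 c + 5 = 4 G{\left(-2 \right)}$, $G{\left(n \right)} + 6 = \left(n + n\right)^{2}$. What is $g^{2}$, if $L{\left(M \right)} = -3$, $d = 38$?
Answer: $\frac{1225}{1567504} \approx 0.0007815$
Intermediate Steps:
$G{\left(n \right)} = -6 + 4 n^{2}$ ($G{\left(n \right)} = -6 + \left(n + n\right)^{2} = -6 + \left(2 n\right)^{2} = -6 + 4 n^{2}$)
$c = \frac{35}{3}$ ($c = - \frac{5}{3} + \frac{4 \left(-6 + 4 \left(-2\right)^{2}\right)}{3} = - \frac{5}{3} + \frac{4 \left(-6 + 4 \cdot 4\right)}{3} = - \frac{5}{3} + \frac{4 \left(-6 + 16\right)}{3} = - \frac{5}{3} + \frac{4 \cdot 10}{3} = - \frac{5}{3} + \frac{1}{3} \cdot 40 = - \frac{5}{3} + \frac{40}{3} = \frac{35}{3} \approx 11.667$)
$g = \frac{35}{1252}$ ($g = \frac{1}{\frac{-3 - 23}{\frac{35}{3}} + 38} = \frac{1}{\left(-26\right) \frac{3}{35} + 38} = \frac{1}{- \frac{78}{35} + 38} = \frac{1}{\frac{1252}{35}} = \frac{35}{1252} \approx 0.027955$)
$g^{2} = \left(\frac{35}{1252}\right)^{2} = \frac{1225}{1567504}$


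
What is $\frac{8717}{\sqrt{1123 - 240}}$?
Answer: $\frac{8717 \sqrt{883}}{883} \approx 293.35$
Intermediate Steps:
$\frac{8717}{\sqrt{1123 - 240}} = \frac{8717}{\sqrt{883}} = 8717 \frac{\sqrt{883}}{883} = \frac{8717 \sqrt{883}}{883}$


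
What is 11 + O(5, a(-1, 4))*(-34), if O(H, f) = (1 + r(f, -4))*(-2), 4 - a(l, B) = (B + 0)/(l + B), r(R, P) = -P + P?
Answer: 79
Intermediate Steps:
r(R, P) = 0
a(l, B) = 4 - B/(B + l) (a(l, B) = 4 - (B + 0)/(l + B) = 4 - B/(B + l))
O(H, f) = -2 (O(H, f) = (1 + 0)*(-2) = 1*(-2) = -2)
11 + O(5, a(-1, 4))*(-34) = 11 - 2*(-34) = 11 + 68 = 79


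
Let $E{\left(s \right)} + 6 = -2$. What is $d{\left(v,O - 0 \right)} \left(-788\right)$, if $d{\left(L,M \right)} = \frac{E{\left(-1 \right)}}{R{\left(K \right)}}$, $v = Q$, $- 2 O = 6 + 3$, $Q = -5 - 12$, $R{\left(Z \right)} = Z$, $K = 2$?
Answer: $3152$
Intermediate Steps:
$E{\left(s \right)} = -8$ ($E{\left(s \right)} = -6 - 2 = -8$)
$Q = -17$ ($Q = -5 - 12 = -17$)
$O = - \frac{9}{2}$ ($O = - \frac{6 + 3}{2} = \left(- \frac{1}{2}\right) 9 = - \frac{9}{2} \approx -4.5$)
$v = -17$
$d{\left(L,M \right)} = -4$ ($d{\left(L,M \right)} = - \frac{8}{2} = \left(-8\right) \frac{1}{2} = -4$)
$d{\left(v,O - 0 \right)} \left(-788\right) = \left(-4\right) \left(-788\right) = 3152$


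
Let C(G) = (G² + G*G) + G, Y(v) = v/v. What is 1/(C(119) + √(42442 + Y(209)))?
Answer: 28441/808848038 - √42443/808848038 ≈ 3.4908e-5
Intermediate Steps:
Y(v) = 1
C(G) = G + 2*G² (C(G) = (G² + G²) + G = 2*G² + G = G + 2*G²)
1/(C(119) + √(42442 + Y(209))) = 1/(119*(1 + 2*119) + √(42442 + 1)) = 1/(119*(1 + 238) + √42443) = 1/(119*239 + √42443) = 1/(28441 + √42443)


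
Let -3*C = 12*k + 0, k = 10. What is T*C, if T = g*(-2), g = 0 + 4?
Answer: 320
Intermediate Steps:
g = 4
T = -8 (T = 4*(-2) = -8)
C = -40 (C = -(12*10 + 0)/3 = -(120 + 0)/3 = -⅓*120 = -40)
T*C = -8*(-40) = 320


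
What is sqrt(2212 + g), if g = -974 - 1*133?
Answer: sqrt(1105) ≈ 33.242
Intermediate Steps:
g = -1107 (g = -974 - 133 = -1107)
sqrt(2212 + g) = sqrt(2212 - 1107) = sqrt(1105)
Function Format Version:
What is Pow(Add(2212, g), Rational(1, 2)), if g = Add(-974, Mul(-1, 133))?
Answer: Pow(1105, Rational(1, 2)) ≈ 33.242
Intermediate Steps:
g = -1107 (g = Add(-974, -133) = -1107)
Pow(Add(2212, g), Rational(1, 2)) = Pow(Add(2212, -1107), Rational(1, 2)) = Pow(1105, Rational(1, 2))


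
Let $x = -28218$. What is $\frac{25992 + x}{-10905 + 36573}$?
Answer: $- \frac{371}{4278} \approx -0.086723$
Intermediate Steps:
$\frac{25992 + x}{-10905 + 36573} = \frac{25992 - 28218}{-10905 + 36573} = - \frac{2226}{25668} = \left(-2226\right) \frac{1}{25668} = - \frac{371}{4278}$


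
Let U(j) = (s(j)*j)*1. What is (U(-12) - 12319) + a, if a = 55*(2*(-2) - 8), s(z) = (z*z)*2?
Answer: -16435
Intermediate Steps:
s(z) = 2*z² (s(z) = z²*2 = 2*z²)
U(j) = 2*j³ (U(j) = ((2*j²)*j)*1 = (2*j³)*1 = 2*j³)
a = -660 (a = 55*(-4 - 8) = 55*(-12) = -660)
(U(-12) - 12319) + a = (2*(-12)³ - 12319) - 660 = (2*(-1728) - 12319) - 660 = (-3456 - 12319) - 660 = -15775 - 660 = -16435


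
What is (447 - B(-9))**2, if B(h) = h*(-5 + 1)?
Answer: 168921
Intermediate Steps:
B(h) = -4*h (B(h) = h*(-4) = -4*h)
(447 - B(-9))**2 = (447 - (-4)*(-9))**2 = (447 - 1*36)**2 = (447 - 36)**2 = 411**2 = 168921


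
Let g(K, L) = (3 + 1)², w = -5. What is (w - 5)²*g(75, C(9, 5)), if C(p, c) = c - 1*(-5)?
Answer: 1600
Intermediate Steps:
C(p, c) = 5 + c (C(p, c) = c + 5 = 5 + c)
g(K, L) = 16 (g(K, L) = 4² = 16)
(w - 5)²*g(75, C(9, 5)) = (-5 - 5)²*16 = (-10)²*16 = 100*16 = 1600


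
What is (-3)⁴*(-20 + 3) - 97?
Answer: -1474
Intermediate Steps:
(-3)⁴*(-20 + 3) - 97 = 81*(-17) - 97 = -1377 - 97 = -1474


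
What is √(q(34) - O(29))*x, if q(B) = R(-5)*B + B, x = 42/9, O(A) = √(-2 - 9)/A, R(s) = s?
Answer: 14*√(-114376 - 29*I*√11)/87 ≈ 0.022883 - 54.422*I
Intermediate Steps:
O(A) = I*√11/A (O(A) = √(-11)/A = (I*√11)/A = I*√11/A)
x = 14/3 (x = 42*(⅑) = 14/3 ≈ 4.6667)
q(B) = -4*B (q(B) = -5*B + B = -4*B)
√(q(34) - O(29))*x = √(-4*34 - I*√11/29)*(14/3) = √(-136 - I*√11/29)*(14/3) = 14*√(-136 - I*√11/29)/3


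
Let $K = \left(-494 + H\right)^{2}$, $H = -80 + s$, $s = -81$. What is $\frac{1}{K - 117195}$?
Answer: $\frac{1}{311830} \approx 3.2069 \cdot 10^{-6}$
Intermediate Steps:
$H = -161$ ($H = -80 - 81 = -161$)
$K = 429025$ ($K = \left(-494 - 161\right)^{2} = \left(-655\right)^{2} = 429025$)
$\frac{1}{K - 117195} = \frac{1}{429025 - 117195} = \frac{1}{311830}$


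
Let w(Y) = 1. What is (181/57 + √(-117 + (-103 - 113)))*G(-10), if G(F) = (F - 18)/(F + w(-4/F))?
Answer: 5068/513 + 28*I*√37/3 ≈ 9.8791 + 56.772*I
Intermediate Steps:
G(F) = (-18 + F)/(1 + F) (G(F) = (F - 18)/(F + 1) = (-18 + F)/(1 + F))
(181/57 + √(-117 + (-103 - 113)))*G(-10) = (181/57 + √(-117 + (-103 - 113)))*((-18 - 10)/(1 - 10)) = (181*(1/57) + √(-117 - 216))*(-28/(-9)) = (181/57 + √(-333))*(-⅑*(-28)) = (181/57 + 3*I*√37)*(28/9) = 5068/513 + 28*I*√37/3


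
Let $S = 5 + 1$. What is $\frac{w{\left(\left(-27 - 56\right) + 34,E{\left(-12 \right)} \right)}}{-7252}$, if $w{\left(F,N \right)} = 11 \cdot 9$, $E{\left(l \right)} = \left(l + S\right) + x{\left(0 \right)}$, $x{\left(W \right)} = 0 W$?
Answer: $- \frac{99}{7252} \approx -0.013651$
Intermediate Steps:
$S = 6$
$x{\left(W \right)} = 0$
$E{\left(l \right)} = 6 + l$ ($E{\left(l \right)} = \left(l + 6\right) + 0 = \left(6 + l\right) + 0 = 6 + l$)
$w{\left(F,N \right)} = 99$
$\frac{w{\left(\left(-27 - 56\right) + 34,E{\left(-12 \right)} \right)}}{-7252} = \frac{99}{-7252} = 99 \left(- \frac{1}{7252}\right) = - \frac{99}{7252}$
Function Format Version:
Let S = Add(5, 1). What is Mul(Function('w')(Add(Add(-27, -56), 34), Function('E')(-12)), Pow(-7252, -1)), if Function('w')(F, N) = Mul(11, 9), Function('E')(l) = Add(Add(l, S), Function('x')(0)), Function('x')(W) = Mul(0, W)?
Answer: Rational(-99, 7252) ≈ -0.013651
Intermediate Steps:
S = 6
Function('x')(W) = 0
Function('E')(l) = Add(6, l) (Function('E')(l) = Add(Add(l, 6), 0) = Add(Add(6, l), 0) = Add(6, l))
Function('w')(F, N) = 99
Mul(Function('w')(Add(Add(-27, -56), 34), Function('E')(-12)), Pow(-7252, -1)) = Mul(99, Pow(-7252, -1)) = Mul(99, Rational(-1, 7252)) = Rational(-99, 7252)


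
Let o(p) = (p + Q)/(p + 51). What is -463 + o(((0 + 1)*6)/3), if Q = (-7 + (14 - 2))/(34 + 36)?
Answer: -343517/742 ≈ -462.96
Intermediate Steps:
Q = 1/14 (Q = (-7 + 12)/70 = 5*(1/70) = 1/14 ≈ 0.071429)
o(p) = (1/14 + p)/(51 + p) (o(p) = (p + 1/14)/(p + 51) = (1/14 + p)/(51 + p))
-463 + o(((0 + 1)*6)/3) = -463 + (1/14 + ((0 + 1)*6)/3)/(51 + ((0 + 1)*6)/3) = -463 + (1/14 + (1*6)*(1/3))/(51 + (1*6)*(1/3)) = -463 + (1/14 + 6*(1/3))/(51 + 6*(1/3)) = -463 + (1/14 + 2)/(51 + 2) = -463 + (29/14)/53 = -463 + (1/53)*(29/14) = -463 + 29/742 = -343517/742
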